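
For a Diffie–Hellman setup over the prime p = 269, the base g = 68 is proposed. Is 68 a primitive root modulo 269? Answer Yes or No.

φ(269) = 269 − 1 = 268 = 2^2 · 67.
An element g generates (Z/269Z)^× iff g^(268/q) ≢ 1 (mod 269) for each prime q ∈ {2, 67}.
68^134 ≡ 268 (mod 269)  [q = 2: ≢ 1 ✓]
68^4 ≡ 180 (mod 269)  [q = 67: ≢ 1 ✓]
None equal 1, so ord_269(68) = 268: 68 is a primitive root.

Yes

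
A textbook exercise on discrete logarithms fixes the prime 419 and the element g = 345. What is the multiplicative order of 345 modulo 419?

209

ord(345) | φ(419) = 419 − 1 = 418 = 2 · 11 · 19.
Divisors of 418: 1, 2, 11, 19, 22, 38, 209, 418.
Check 345^d mod 419 for each divisor in increasing order:
345^1 ≡ 345 (mod 419)
345^2 ≡ 29 (mod 419)
345^11 ≡ 379 (mod 419)
345^19 ≡ 59 (mod 419)
345^22 ≡ 343 (mod 419)
345^38 ≡ 129 (mod 419)
345^209 ≡ 1 (mod 419) ✓
The smallest such exponent is 209, so the order of 345 is 209.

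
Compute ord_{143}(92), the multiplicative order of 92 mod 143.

5

The order of 92 must divide φ(143) = φ(11·13) = (11−1)·(13−1) = 10·12 = 120 = 2^3 · 3 · 5.
Divisors of 120: 1, 2, 3, 4, 5, 6, 8, 10, 12, 15, 20, 24, 30, 40, 60, 120.
Compute 92^d (mod 143) for the divisors d until we hit 1:
92^1 ≡ 92 (mod 143)
92^2 ≡ 27 (mod 143)
92^3 ≡ 53 (mod 143)
92^4 ≡ 14 (mod 143)
92^5 ≡ 1 (mod 143) ✓
Hence ord(92) = 5.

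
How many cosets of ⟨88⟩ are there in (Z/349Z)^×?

12

The order of 88 must divide φ(349) = 349 − 1 = 348 = 2^2 · 3 · 29.
Divisors of 348: 1, 2, 3, 4, 6, 12, 29, 58, 87, 116, 174, 348.
Check 88^d mod 349 for each divisor in increasing order:
88^1 ≡ 88 (mod 349)
88^2 ≡ 66 (mod 349)
88^3 ≡ 224 (mod 349)
88^4 ≡ 168 (mod 349)
88^6 ≡ 269 (mod 349)
88^12 ≡ 118 (mod 349)
88^29 ≡ 1 (mod 349) ✓
Thus |⟨88⟩| = ord(88) = 29.
[(Z/349Z)^× : ⟨88⟩] = 348/29 = 12.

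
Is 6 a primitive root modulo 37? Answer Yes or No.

φ(37) = 37 − 1 = 36 = 2^2 · 3^2.
An element g generates (Z/37Z)^× iff g^(36/q) ≢ 1 (mod 37) for each prime q ∈ {2, 3}.
6^18 ≡ 36 (mod 37)  [q = 2: ≢ 1 ✓]
6^12 ≡ 1 (mod 37)  [q = 3: ≡ 1 ✗]
The check at q = 3 fails, so 6 generates a proper subgroup.

No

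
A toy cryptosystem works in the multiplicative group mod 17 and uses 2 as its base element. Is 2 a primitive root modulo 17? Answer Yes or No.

φ(17) = 17 − 1 = 16 = 2^4.
2 is a primitive root mod 17 iff 2^(φ(17)/q) ≢ 1 for every prime q | φ(17), i.e. q ∈ {2}.
2^8 ≡ 1 (mod 17)  [q = 2: ≡ 1 ✗]
The check at q = 2 fails, so 2 generates a proper subgroup.

No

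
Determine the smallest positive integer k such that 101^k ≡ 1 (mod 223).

111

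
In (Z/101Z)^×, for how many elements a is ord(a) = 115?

φ(101) = 101 − 1 = 100 = 2^2 · 5^2.
(Z/101Z)^× is cyclic (|G| = 100); a cyclic group of order m has exactly φ(d) elements of each order d | m, and none otherwise.
Here 100 is not a multiple of 115, so there are no elements of order 115.

0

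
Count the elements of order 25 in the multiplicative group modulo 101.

20

φ(101) = 101 − 1 = 100 = 2^2 · 5^2.
(Z/101Z)^× is cyclic (|G| = 100); a cyclic group of order m has exactly φ(d) elements of each order d | m, and none otherwise.
25 = 5^2 divides 100, and φ(25) = 20.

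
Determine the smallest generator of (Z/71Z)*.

φ(71) = 71 − 1 = 70 = 2 · 5 · 7.
g is a primitive root iff g^(70/q) ≢ 1 (mod 71) for each prime q ∈ {2, 5, 7}.
g = 2: 2^35 ≡ 1 — hits 1, so not a primitive root.
g = 3: 3^35 ≡ 1 — hits 1, so not a primitive root.
g = 4: 4^35 ≡ 1 — hits 1, so not a primitive root.
g = 5: 5^35 ≡ 1 — hits 1, so not a primitive root.
g = 6: 6^35 ≡ 1 — hits 1, so not a primitive root.
g = 7: 7^35 ≡ 70; 7^14 ≡ 54; 7^10 ≡ 45 — none is 1, so 7 is a primitive root.
The smallest primitive root modulo 71 is 7.

7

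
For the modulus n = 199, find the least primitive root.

3

φ(199) = 199 − 1 = 198 = 2 · 3^2 · 11.
Test candidates g = 2, 3, … against the prime factors q ∈ {2, 3, 11} of φ(199): g is a generator iff g^(198/q) ≢ 1 for every such q.
g = 2: 2^99 ≡ 1 — hits 1, so not a primitive root.
g = 3: 3^99 ≡ 198; 3^66 ≡ 106; 3^18 ≡ 125 — none is 1, so 3 is a primitive root.
The smallest primitive root modulo 199 is 3.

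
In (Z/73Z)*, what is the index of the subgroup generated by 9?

The order of 9 must divide φ(73) = 73 − 1 = 72 = 2^3 · 3^2.
Divisors of 72: 1, 2, 3, 4, 6, 8, 9, 12, 18, 24, 36, 72.
Test each divisor d:
9^1 ≡ 9 (mod 73)
9^2 ≡ 8 (mod 73)
9^3 ≡ 72 (mod 73)
9^4 ≡ 64 (mod 73)
9^6 ≡ 1 (mod 73) ✓
So ord_73(9) = 6, hence |⟨9⟩| = 6.
Index = |(Z/73Z)^×| / |⟨9⟩| = 72 / 6 = 12.

12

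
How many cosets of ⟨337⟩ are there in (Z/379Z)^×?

ord(337) | φ(379) = 379 − 1 = 378 = 2 · 3^3 · 7.
Divisors of 378: 1, 2, 3, 6, 7, 9, 14, 18, 21, 27, 42, 54, 63, 126, 189, 378.
Check 337^d mod 379 for each divisor in increasing order:
337^1 ≡ 337
337^2 ≡ 248
337^3 ≡ 196
337^6 ≡ 137
337^7 ≡ 310
337^9 ≡ 322
337^14 ≡ 213
337^18 ≡ 217
337^21 ≡ 84
337^27 ≡ 138
337^42 ≡ 234
337^54 ≡ 94
337^63 ≡ 327
337^126 ≡ 51
337^189 ≡ 1
The order of 337 is 189, so the subgroup it generates has 189 elements.
Index = |(Z/379Z)^×| / |⟨337⟩| = 378 / 189 = 2.

2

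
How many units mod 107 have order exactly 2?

1

φ(107) = 107 − 1 = 106 = 2 · 53.
(Z/107Z)^× is cyclic (|G| = 106); a cyclic group of order m has exactly φ(d) elements of each order d | m, and none otherwise.
2 | 106, and φ(2) = 2 − 1 = 1.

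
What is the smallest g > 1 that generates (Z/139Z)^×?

2

φ(139) = 139 − 1 = 138 = 2 · 3 · 23.
g is a primitive root iff g^(138/q) ≢ 1 (mod 139) for each prime q ∈ {2, 3, 23}.
g = 2: 2^69 ≡ 138; 2^46 ≡ 96; 2^6 ≡ 64 — none is 1, so 2 is a primitive root.
So 2 is the smallest generator of (Z/139Z)^×.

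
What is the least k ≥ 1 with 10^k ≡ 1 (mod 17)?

ord(10) | φ(17) = 17 − 1 = 16 = 2^4.
Divisors of 16: 1, 2, 4, 8, 16.
Check 10^d mod 17 for each divisor in increasing order:
10^1 ≡ 10
10^2 ≡ 15
10^4 ≡ 4
10^8 ≡ 16
10^16 ≡ 1
So ord_17(10) = 16.

16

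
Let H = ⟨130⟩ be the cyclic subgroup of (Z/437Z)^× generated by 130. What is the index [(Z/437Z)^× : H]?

ord(130) | φ(437) = φ(19·23) = (19−1)·(23−1) = 18·22 = 396 = 2^2 · 3^2 · 11.
Divisors of 396: 1, 2, 3, 4, 6, 9, 11, 12, 18, 22, 33, 36, 44, 66, 99, 132, 198, 396.
Evaluate successive powers at the divisors of 396:
130^1 ≡ 130 (mod 437)
130^2 ≡ 294 (mod 437)
130^3 ≡ 201 (mod 437)
130^4 ≡ 347 (mod 437)
130^6 ≡ 197 (mod 437)
130^9 ≡ 267 (mod 437)
130^11 ≡ 275 (mod 437)
130^12 ≡ 353 (mod 437)
130^18 ≡ 58 (mod 437)
130^22 ≡ 24 (mod 437)
130^33 ≡ 45 (mod 437)
130^36 ≡ 305 (mod 437)
130^44 ≡ 139 (mod 437)
130^66 ≡ 277 (mod 437)
130^99 ≡ 229 (mod 437)
130^132 ≡ 254 (mod 437)
130^198 ≡ 1 (mod 437) ✓
The order of 130 is 198, so the subgroup it generates has 198 elements.
[(Z/437Z)^× : ⟨130⟩] = 396/198 = 2.

2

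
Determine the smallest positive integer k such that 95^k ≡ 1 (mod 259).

18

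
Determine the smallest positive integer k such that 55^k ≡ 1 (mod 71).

By Lagrange's theorem, ord_71(55) divides φ(71) = 71 − 1 = 70 = 2 · 5 · 7.
Divisors of 70: 1, 2, 5, 7, 10, 14, 35, 70.
Test each divisor d:
55^1 ≡ 55
55^2 ≡ 43
55^5 ≡ 23
55^7 ≡ 66
55^10 ≡ 32
55^14 ≡ 25
55^35 ≡ 70
55^70 ≡ 1
Hence ord(55) = 70.

70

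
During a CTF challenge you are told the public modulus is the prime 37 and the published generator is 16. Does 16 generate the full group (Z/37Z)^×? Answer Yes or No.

No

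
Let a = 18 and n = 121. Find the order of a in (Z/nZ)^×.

By Lagrange's theorem, ord_121(18) divides φ(121) = φ(11^2) = 11·(11−1) = 110 = 2 · 5 · 11.
Divisors of 110: 1, 2, 5, 10, 11, 22, 55, 110.
Check 18^d mod 121 for each divisor in increasing order:
18^1 ≡ 18
18^2 ≡ 82
18^5 ≡ 32
18^10 ≡ 56
18^11 ≡ 40
18^22 ≡ 27
18^55 ≡ 120
18^110 ≡ 1
Hence ord(18) = 110.

110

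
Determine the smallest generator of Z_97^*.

φ(97) = 97 − 1 = 96 = 2^5 · 3.
g is a primitive root iff g^(96/q) ≢ 1 (mod 97) for each prime q ∈ {2, 3}.
g = 2: 2^48 ≡ 1 — hits 1, so not a primitive root.
g = 3: 3^48 ≡ 1 — hits 1, so not a primitive root.
g = 4: 4^48 ≡ 1 — hits 1, so not a primitive root.
g = 5: 5^48 ≡ 96; 5^32 ≡ 35 — none is 1, so 5 is a primitive root.
Hence the least primitive root of 97 is 5.

5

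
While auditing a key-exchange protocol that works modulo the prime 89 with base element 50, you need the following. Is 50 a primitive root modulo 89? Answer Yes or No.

φ(89) = 89 − 1 = 88 = 2^3 · 11.
An element g generates (Z/89Z)^× iff g^(88/q) ≢ 1 (mod 89) for each prime q ∈ {2, 11}.
50^44 ≡ 1 (mod 89)  [q = 2: ≡ 1 ✗]
50^8 ≡ 2 (mod 89)  [q = 11: ≢ 1 ✓]
The check at q = 2 fails, so 50 generates a proper subgroup.

No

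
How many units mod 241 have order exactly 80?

32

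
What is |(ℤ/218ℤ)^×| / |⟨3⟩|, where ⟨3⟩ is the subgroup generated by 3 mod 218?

4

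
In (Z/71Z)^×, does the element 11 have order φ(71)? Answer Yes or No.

φ(71) = 71 − 1 = 70 = 2 · 5 · 7.
11 is a primitive root mod 71 iff 11^(φ(71)/q) ≢ 1 for every prime q | φ(71), i.e. q ∈ {2, 5, 7}.
11^35 ≡ 70 (mod 71)  [q = 2: ≢ 1 ✓]
11^14 ≡ 54 (mod 71)  [q = 5: ≢ 1 ✓]
11^10 ≡ 32 (mod 71)  [q = 7: ≢ 1 ✓]
Every test exponent gives a nontrivial residue, hence 11 generates the full group.

Yes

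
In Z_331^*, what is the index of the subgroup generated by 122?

2

By Lagrange's theorem, ord_331(122) divides φ(331) = 331 − 1 = 330 = 2 · 3 · 5 · 11.
Divisors of 330: 1, 2, 3, 5, 6, 10, 11, 15, 22, 30, 33, 55, 66, 110, 165, 330.
Check 122^d mod 331 for each divisor in increasing order:
122^1 ≡ 122
122^2 ≡ 320
122^3 ≡ 313
122^5 ≡ 198
122^6 ≡ 324
122^10 ≡ 146
122^11 ≡ 269
122^15 ≡ 111
122^22 ≡ 203
122^30 ≡ 74
122^33 ≡ 323
122^55 ≡ 31
122^66 ≡ 64
122^110 ≡ 299
122^165 ≡ 1
The order of 122 is 165, so the subgroup it generates has 165 elements.
[(Z/331Z)^× : ⟨122⟩] = 330/165 = 2.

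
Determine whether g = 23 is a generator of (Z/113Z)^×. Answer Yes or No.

Yes

φ(113) = 113 − 1 = 112 = 2^4 · 7.
An element g generates (Z/113Z)^× iff g^(112/q) ≢ 1 (mod 113) for each prime q ∈ {2, 7}.
23^56 ≡ 112 (mod 113)  [q = 2: ≢ 1 ✓]
23^16 ≡ 30 (mod 113)  [q = 7: ≢ 1 ✓]
All checks pass, so 23 has order 112 and is a primitive root modulo 113.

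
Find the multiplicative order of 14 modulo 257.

256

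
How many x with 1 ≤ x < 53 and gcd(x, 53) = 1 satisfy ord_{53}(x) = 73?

0

φ(53) = 53 − 1 = 52 = 2^2 · 13.
(Z/53Z)^× is cyclic (|G| = 52); a cyclic group of order m has exactly φ(d) elements of each order d | m, and none otherwise.
Here 52 is not a multiple of 73, so there are no elements of order 73.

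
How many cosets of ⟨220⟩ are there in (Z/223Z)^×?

ord(220) | φ(223) = 223 − 1 = 222 = 2 · 3 · 37.
Divisors of 222: 1, 2, 3, 6, 37, 74, 111, 222.
Check 220^d mod 223 for each divisor in increasing order:
220^1 ≡ 220
220^2 ≡ 9
220^3 ≡ 196
220^6 ≡ 60
220^37 ≡ 39
220^74 ≡ 183
220^111 ≡ 1
Thus |⟨220⟩| = ord(220) = 111.
The index is φ(223) / ord(220) = 222 / 111 = 2.

2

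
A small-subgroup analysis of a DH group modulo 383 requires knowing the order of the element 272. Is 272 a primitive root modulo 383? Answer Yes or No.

No

φ(383) = 383 − 1 = 382 = 2 · 191.
Test 272^(382/q) mod 383 for each prime factor q of 382:
272^191 ≡ 1 (mod 383)  [q = 2: ≡ 1 ✗]
272^2 ≡ 65 (mod 383)  [q = 191: ≢ 1 ✓]
272^191 ≡ 1 shows ord(272) | 191, strictly less than φ(383); not a primitive root.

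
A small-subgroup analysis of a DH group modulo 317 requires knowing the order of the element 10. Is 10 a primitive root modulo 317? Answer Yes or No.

φ(317) = 317 − 1 = 316 = 2^2 · 79.
Test 10^(316/q) mod 317 for each prime factor q of 316:
10^158 ≡ 1 (mod 317)  [q = 2: ≡ 1 ✗]
10^4 ≡ 173 (mod 317)  [q = 79: ≢ 1 ✓]
10^158 ≡ 1 shows ord(10) | 158, strictly less than φ(317); not a primitive root.

No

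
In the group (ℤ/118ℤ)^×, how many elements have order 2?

1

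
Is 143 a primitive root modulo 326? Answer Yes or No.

No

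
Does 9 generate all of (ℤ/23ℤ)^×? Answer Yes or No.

No

φ(23) = 23 − 1 = 22 = 2 · 11.
An element g generates (Z/23Z)^× iff g^(22/q) ≢ 1 (mod 23) for each prime q ∈ {2, 11}.
9^11 ≡ 1 (mod 23)  [q = 2: ≡ 1 ✗]
9^2 ≡ 12 (mod 23)  [q = 11: ≢ 1 ✓]
9^11 ≡ 1 shows ord(9) | 11, strictly less than φ(23); not a primitive root.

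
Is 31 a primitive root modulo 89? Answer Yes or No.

Yes

φ(89) = 89 − 1 = 88 = 2^3 · 11.
An element g generates (Z/89Z)^× iff g^(88/q) ≢ 1 (mod 89) for each prime q ∈ {2, 11}.
31^44 ≡ 88 (mod 89)  [q = 2: ≢ 1 ✓]
31^8 ≡ 45 (mod 89)  [q = 11: ≢ 1 ✓]
All checks pass, so 31 has order 88 and is a primitive root modulo 89.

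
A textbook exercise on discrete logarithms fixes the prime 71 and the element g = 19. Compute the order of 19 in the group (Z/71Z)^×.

By Lagrange's theorem, ord_71(19) divides φ(71) = 71 − 1 = 70 = 2 · 5 · 7.
Divisors of 70: 1, 2, 5, 7, 10, 14, 35, 70.
Test each divisor d:
19^1 ≡ 19
19^2 ≡ 6
19^5 ≡ 45
19^7 ≡ 57
19^10 ≡ 37
19^14 ≡ 54
19^35 ≡ 1
Hence ord(19) = 35.

35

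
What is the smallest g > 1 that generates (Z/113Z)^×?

3

φ(113) = 113 − 1 = 112 = 2^4 · 7.
g is a primitive root iff g^(112/q) ≢ 1 (mod 113) for each prime q ∈ {2, 7}.
g = 2: 2^56 ≡ 1 — hits 1, so not a primitive root.
g = 3: 3^56 ≡ 112; 3^16 ≡ 49 — none is 1, so 3 is a primitive root.
The smallest primitive root modulo 113 is 3.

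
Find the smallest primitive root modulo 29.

2

φ(29) = 29 − 1 = 28 = 2^2 · 7.
g is a primitive root iff g^(28/q) ≢ 1 (mod 29) for each prime q ∈ {2, 7}.
g = 2: 2^14 ≡ 28; 2^4 ≡ 16 — none is 1, so 2 is a primitive root.
The smallest primitive root modulo 29 is 2.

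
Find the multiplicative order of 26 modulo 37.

3

ord(26) | φ(37) = 37 − 1 = 36 = 2^2 · 3^2.
Divisors of 36: 1, 2, 3, 4, 6, 9, 12, 18, 36.
Compute 26^d (mod 37) for the divisors d until we hit 1:
26^1 ≡ 26 (mod 37)
26^2 ≡ 10 (mod 37)
26^3 ≡ 1 (mod 37) ✓
Therefore the multiplicative order of 26 modulo 37 is 3.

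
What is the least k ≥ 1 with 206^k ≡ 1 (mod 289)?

Since 206 ∈ (Z/289Z)^×, its order divides φ(289) = φ(17^2) = 17·(17−1) = 272 = 2^4 · 17.
Divisors of 272: 1, 2, 4, 8, 16, 17, 34, 68, 136, 272.
Evaluate successive powers at the divisors of 272:
206^1 ≡ 206 (mod 289)
206^2 ≡ 242 (mod 289)
206^4 ≡ 186 (mod 289)
206^8 ≡ 205 (mod 289)
206^16 ≡ 120 (mod 289)
206^17 ≡ 155 (mod 289)
206^34 ≡ 38 (mod 289)
206^68 ≡ 288 (mod 289)
206^136 ≡ 1 (mod 289) ✓
Therefore the multiplicative order of 206 modulo 289 is 136.

136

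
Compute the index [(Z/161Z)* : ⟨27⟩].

6

ord(27) | φ(161) = φ(7·23) = (7−1)·(23−1) = 6·22 = 132 = 2^2 · 3 · 11.
Divisors of 132: 1, 2, 3, 4, 6, 11, 12, 22, 33, 44, 66, 132.
Test each divisor d:
27^1 ≡ 27 (mod 161)
27^2 ≡ 85 (mod 161)
27^3 ≡ 41 (mod 161)
27^4 ≡ 141 (mod 161)
27^6 ≡ 71 (mod 161)
27^11 ≡ 139 (mod 161)
27^12 ≡ 50 (mod 161)
27^22 ≡ 1 (mod 161) ✓
So ord_161(27) = 22, hence |⟨27⟩| = 22.
The index is φ(161) / ord(27) = 132 / 22 = 6.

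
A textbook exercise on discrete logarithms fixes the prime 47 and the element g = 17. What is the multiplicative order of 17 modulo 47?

23

Since 17 ∈ (Z/47Z)^×, its order divides φ(47) = 47 − 1 = 46 = 2 · 23.
Divisors of 46: 1, 2, 23, 46.
Compute 17^d (mod 47) for the divisors d until we hit 1:
17^1 ≡ 17
17^2 ≡ 7
17^23 ≡ 1
The smallest such exponent is 23, so the order of 17 is 23.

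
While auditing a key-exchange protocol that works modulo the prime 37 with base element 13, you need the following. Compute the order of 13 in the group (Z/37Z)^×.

By Lagrange's theorem, ord_37(13) divides φ(37) = 37 − 1 = 36 = 2^2 · 3^2.
Divisors of 36: 1, 2, 3, 4, 6, 9, 12, 18, 36.
Check 13^d mod 37 for each divisor in increasing order:
13^1 ≡ 13 (mod 37)
13^2 ≡ 21 (mod 37)
13^3 ≡ 14 (mod 37)
13^4 ≡ 34 (mod 37)
13^6 ≡ 11 (mod 37)
13^9 ≡ 6 (mod 37)
13^12 ≡ 10 (mod 37)
13^18 ≡ 36 (mod 37)
13^36 ≡ 1 (mod 37) ✓
So ord_37(13) = 36.

36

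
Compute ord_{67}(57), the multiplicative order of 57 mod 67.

ord(57) | φ(67) = 67 − 1 = 66 = 2 · 3 · 11.
Divisors of 66: 1, 2, 3, 6, 11, 22, 33, 66.
Compute 57^d (mod 67) for the divisors d until we hit 1:
57^1 ≡ 57
57^2 ≡ 33
57^3 ≡ 5
57^6 ≡ 25
57^11 ≡ 38
57^22 ≡ 37
57^33 ≡ 66
57^66 ≡ 1
The smallest such exponent is 66, so the order of 57 is 66.

66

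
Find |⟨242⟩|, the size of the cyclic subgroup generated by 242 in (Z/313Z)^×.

52

By Lagrange's theorem, ord_313(242) divides φ(313) = 313 − 1 = 312 = 2^3 · 3 · 13.
Divisors of 312: 1, 2, 3, 4, 6, 8, 12, 13, 24, 26, 39, 52, 78, 104, 156, 312.
Compute 242^d (mod 313) for the divisors d until we hit 1:
242^1 ≡ 242 (mod 313)
242^2 ≡ 33 (mod 313)
242^3 ≡ 161 (mod 313)
242^4 ≡ 150 (mod 313)
242^6 ≡ 255 (mod 313)
242^8 ≡ 277 (mod 313)
242^12 ≡ 234 (mod 313)
242^13 ≡ 288 (mod 313)
242^24 ≡ 294 (mod 313)
242^26 ≡ 312 (mod 313)
242^39 ≡ 25 (mod 313)
242^52 ≡ 1 (mod 313) ✓
Therefore the multiplicative order of 242 modulo 313 is 52.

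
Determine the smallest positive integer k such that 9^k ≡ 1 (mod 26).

3

The order of 9 must divide φ(26) = φ(2)·φ(13) = 1·12 = 12 = 2^2 · 3.
Divisors of 12: 1, 2, 3, 4, 6, 12.
Evaluate successive powers at the divisors of 12:
9^1 ≡ 9
9^2 ≡ 3
9^3 ≡ 1
So ord_26(9) = 3.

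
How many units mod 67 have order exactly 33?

φ(67) = 67 − 1 = 66 = 2 · 3 · 11.
(Z/67Z)^× is cyclic (|G| = 66); a cyclic group of order m has exactly φ(d) elements of each order d | m, and none otherwise.
33 = 3 · 11 divides 66, and φ(33) = 20.

20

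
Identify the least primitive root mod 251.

φ(251) = 251 − 1 = 250 = 2 · 5^3.
g is a primitive root iff g^(250/q) ≢ 1 (mod 251) for each prime q ∈ {2, 5}.
g = 2: 2^125 ≡ 250; 2^50 ≡ 1 — hits 1, so not a primitive root.
g = 3: 3^125 ≡ 1 — hits 1, so not a primitive root.
g = 4: 4^125 ≡ 1 — hits 1, so not a primitive root.
g = 5: 5^125 ≡ 1 — hits 1, so not a primitive root.
g = 6: 6^125 ≡ 250; 6^50 ≡ 219 — none is 1, so 6 is a primitive root.
So 6 is the smallest generator of (Z/251Z)^×.

6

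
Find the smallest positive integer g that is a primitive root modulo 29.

2

φ(29) = 29 − 1 = 28 = 2^2 · 7.
Test candidates g = 2, 3, … against the prime factors q ∈ {2, 7} of φ(29): g is a generator iff g^(28/q) ≢ 1 for every such q.
g = 2: 2^14 ≡ 28; 2^4 ≡ 16 — none is 1, so 2 is a primitive root.
The smallest primitive root modulo 29 is 2.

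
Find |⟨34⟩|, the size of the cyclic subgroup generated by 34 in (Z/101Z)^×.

100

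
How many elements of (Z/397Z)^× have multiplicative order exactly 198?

φ(397) = 397 − 1 = 396 = 2^2 · 3^2 · 11.
(Z/397Z)^× is cyclic (|G| = 396); a cyclic group of order m has exactly φ(d) elements of each order d | m, and none otherwise.
198 = 2 · 3^2 · 11 divides 396, and φ(198) = 60.

60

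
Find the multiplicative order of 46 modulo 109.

6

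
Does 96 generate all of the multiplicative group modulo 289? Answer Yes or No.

φ(289) = φ(17^2) = 17·(17−1) = 272 = 2^4 · 17.
Test 96^(272/q) mod 289 for each prime factor q of 272:
96^136 ≡ 288 (mod 289)  [q = 2: ≢ 1 ✓]
96^16 ≡ 120 (mod 289)  [q = 17: ≢ 1 ✓]
Every test exponent gives a nontrivial residue, hence 96 generates the full group.

Yes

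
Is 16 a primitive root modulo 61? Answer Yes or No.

φ(61) = 61 − 1 = 60 = 2^2 · 3 · 5.
16 is a primitive root mod 61 iff 16^(φ(61)/q) ≢ 1 for every prime q | φ(61), i.e. q ∈ {2, 3, 5}.
16^30 ≡ 1 (mod 61)  [q = 2: ≡ 1 ✗]
16^20 ≡ 47 (mod 61)  [q = 3: ≢ 1 ✓]
16^12 ≡ 34 (mod 61)  [q = 5: ≢ 1 ✓]
16^30 ≡ 1 shows ord(16) | 30, strictly less than φ(61); not a primitive root.

No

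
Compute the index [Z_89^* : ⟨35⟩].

1

The order of 35 must divide φ(89) = 89 − 1 = 88 = 2^3 · 11.
Divisors of 88: 1, 2, 4, 8, 11, 22, 44, 88.
Check 35^d mod 89 for each divisor in increasing order:
35^1 ≡ 35
35^2 ≡ 68
35^4 ≡ 85
35^8 ≡ 16
35^11 ≡ 77
35^22 ≡ 55
35^44 ≡ 88
35^88 ≡ 1
So ord_89(35) = 88, hence |⟨35⟩| = 88.
Index = |(Z/89Z)^×| / |⟨35⟩| = 88 / 88 = 1.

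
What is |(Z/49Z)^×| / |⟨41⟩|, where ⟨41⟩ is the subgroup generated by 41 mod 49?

3

The order of 41 must divide φ(49) = φ(7^2) = 7·(7−1) = 42 = 2 · 3 · 7.
Divisors of 42: 1, 2, 3, 6, 7, 14, 21, 42.
Check 41^d mod 49 for each divisor in increasing order:
41^1 ≡ 41 (mod 49)
41^2 ≡ 15 (mod 49)
41^3 ≡ 27 (mod 49)
41^6 ≡ 43 (mod 49)
41^7 ≡ 48 (mod 49)
41^14 ≡ 1 (mod 49) ✓
So ord_49(41) = 14, hence |⟨41⟩| = 14.
Index = |(Z/49Z)^×| / |⟨41⟩| = 42 / 14 = 3.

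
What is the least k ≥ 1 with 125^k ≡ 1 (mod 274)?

136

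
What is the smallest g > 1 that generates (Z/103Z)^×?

5

φ(103) = 103 − 1 = 102 = 2 · 3 · 17.
Test candidates g = 2, 3, … against the prime factors q ∈ {2, 3, 17} of φ(103): g is a generator iff g^(102/q) ≢ 1 for every such q.
g = 2: 2^51 ≡ 1 — hits 1, so not a primitive root.
g = 3: 3^51 ≡ 102; 3^34 ≡ 1 — hits 1, so not a primitive root.
g = 4: 4^51 ≡ 1 — hits 1, so not a primitive root.
g = 5: 5^51 ≡ 102; 5^34 ≡ 56; 5^6 ≡ 72 — none is 1, so 5 is a primitive root.
The smallest primitive root modulo 103 is 5.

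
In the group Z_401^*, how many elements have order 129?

0

φ(401) = 401 − 1 = 400 = 2^4 · 5^2.
Since (Z/401Z)^× is cyclic of order 400, the number of elements of order d is φ(d) when d | 400 and 0 otherwise.
Since 129 ∤ 400, the count is 0.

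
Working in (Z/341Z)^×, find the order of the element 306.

Since 306 ∈ (Z/341Z)^×, its order divides φ(341) = φ(11·31) = (11−1)·(31−1) = 10·30 = 300 = 2^2 · 3 · 5^2.
Divisors of 300: 1, 2, 3, 4, 5, 6, 10, 12, 15, 20, 25, 30, 50, 60, 75, 100, 150, 300.
Test each divisor d:
306^1 ≡ 306 (mod 341)
306^2 ≡ 202 (mod 341)
306^3 ≡ 91 (mod 341)
306^4 ≡ 225 (mod 341)
306^5 ≡ 309 (mod 341)
306^6 ≡ 97 (mod 341)
306^10 ≡ 1 (mod 341) ✓
Hence ord(306) = 10.

10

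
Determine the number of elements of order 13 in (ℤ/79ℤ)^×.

12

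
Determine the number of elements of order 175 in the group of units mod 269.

0

φ(269) = 269 − 1 = 268 = 2^2 · 67.
In a cyclic group of order 268, there are φ(d) elements of order d for each divisor d of 268, and zero for non-divisors.
Since 175 ∤ 268, the count is 0.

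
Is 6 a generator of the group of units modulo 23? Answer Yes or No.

No

φ(23) = 23 − 1 = 22 = 2 · 11.
Test 6^(22/q) mod 23 for each prime factor q of 22:
6^11 ≡ 1 (mod 23)  [q = 2: ≡ 1 ✗]
6^2 ≡ 13 (mod 23)  [q = 11: ≢ 1 ✓]
Since 6^11 ≡ 1, the order of 6 divides 11 < 22, so 6 is not a primitive root.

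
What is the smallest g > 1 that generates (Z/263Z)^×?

5

φ(263) = 263 − 1 = 262 = 2 · 131.
Test candidates g = 2, 3, … against the prime factors q ∈ {2, 131} of φ(263): g is a generator iff g^(262/q) ≢ 1 for every such q.
g = 2: 2^131 ≡ 1 — hits 1, so not a primitive root.
g = 3: 3^131 ≡ 1 — hits 1, so not a primitive root.
g = 4: 4^131 ≡ 1 — hits 1, so not a primitive root.
g = 5: 5^131 ≡ 262; 5^2 ≡ 25 — none is 1, so 5 is a primitive root.
The smallest primitive root modulo 263 is 5.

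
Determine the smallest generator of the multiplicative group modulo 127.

3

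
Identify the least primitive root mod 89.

φ(89) = 89 − 1 = 88 = 2^3 · 11.
Test candidates g = 2, 3, … against the prime factors q ∈ {2, 11} of φ(89): g is a generator iff g^(88/q) ≢ 1 for every such q.
g = 2: 2^44 ≡ 1 — hits 1, so not a primitive root.
g = 3: 3^44 ≡ 88; 3^8 ≡ 64 — none is 1, so 3 is a primitive root.
Hence the least primitive root of 89 is 3.

3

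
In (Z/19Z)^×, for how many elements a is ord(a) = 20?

φ(19) = 19 − 1 = 18 = 2 · 3^2.
In a cyclic group of order 18, there are φ(d) elements of order d for each divisor d of 18, and zero for non-divisors.
Since 20 ∤ 18, the count is 0.

0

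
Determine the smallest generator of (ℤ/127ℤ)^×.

3

φ(127) = 127 − 1 = 126 = 2 · 3^2 · 7.
Test candidates g = 2, 3, … against the prime factors q ∈ {2, 3, 7} of φ(127): g is a generator iff g^(126/q) ≢ 1 for every such q.
g = 2: 2^63 ≡ 1 — hits 1, so not a primitive root.
g = 3: 3^63 ≡ 126; 3^42 ≡ 107; 3^18 ≡ 4 — none is 1, so 3 is a primitive root.
So 3 is the smallest generator of (Z/127Z)^×.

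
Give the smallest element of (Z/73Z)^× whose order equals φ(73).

φ(73) = 73 − 1 = 72 = 2^3 · 3^2.
Test candidates g = 2, 3, … against the prime factors q ∈ {2, 3} of φ(73): g is a generator iff g^(72/q) ≢ 1 for every such q.
g = 2: 2^36 ≡ 1 — hits 1, so not a primitive root.
g = 3: 3^36 ≡ 1 — hits 1, so not a primitive root.
g = 4: 4^36 ≡ 1 — hits 1, so not a primitive root.
g = 5: 5^36 ≡ 72; 5^24 ≡ 8 — none is 1, so 5 is a primitive root.
Hence the least primitive root of 73 is 5.

5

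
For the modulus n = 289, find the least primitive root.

3

φ(289) = φ(17^2) = 17·(17−1) = 272 = 2^4 · 17.
g is a primitive root iff g^(272/q) ≢ 1 (mod 289) for each prime q ∈ {2, 17}.
g = 2: 2^136 ≡ 1 — hits 1, so not a primitive root.
g = 3: 3^136 ≡ 288; 3^16 ≡ 171 — none is 1, so 3 is a primitive root.
The smallest primitive root modulo 289 is 3.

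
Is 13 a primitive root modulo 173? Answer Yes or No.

No

φ(173) = 173 − 1 = 172 = 2^2 · 43.
An element g generates (Z/173Z)^× iff g^(172/q) ≢ 1 (mod 173) for each prime q ∈ {2, 43}.
13^86 ≡ 1 (mod 173)  [q = 2: ≡ 1 ✗]
13^4 ≡ 16 (mod 173)  [q = 43: ≢ 1 ✓]
Since 13^86 ≡ 1, the order of 13 divides 86 < 172, so 13 is not a primitive root.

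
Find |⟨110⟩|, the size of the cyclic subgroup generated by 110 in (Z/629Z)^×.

Since 110 ∈ (Z/629Z)^×, its order divides φ(629) = φ(17·37) = (17−1)·(37−1) = 16·36 = 576 = 2^6 · 3^2.
Divisors of 576: 1, 2, 3, 4, 6, 8, 9, 12, 16, 18, 24, 32, 36, 48, 64, 72, 96, 144, 192, 288, 576.
Compute 110^d (mod 629) for the divisors d until we hit 1:
110^1 ≡ 110 (mod 629)
110^2 ≡ 149 (mod 629)
110^3 ≡ 36 (mod 629)
110^4 ≡ 186 (mod 629)
110^6 ≡ 38 (mod 629)
110^8 ≡ 1 (mod 629) ✓
Hence ord(110) = 8.

8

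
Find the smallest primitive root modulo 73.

5

φ(73) = 73 − 1 = 72 = 2^3 · 3^2.
g is a primitive root iff g^(72/q) ≢ 1 (mod 73) for each prime q ∈ {2, 3}.
g = 2: 2^36 ≡ 1 — hits 1, so not a primitive root.
g = 3: 3^36 ≡ 1 — hits 1, so not a primitive root.
g = 4: 4^36 ≡ 1 — hits 1, so not a primitive root.
g = 5: 5^36 ≡ 72; 5^24 ≡ 8 — none is 1, so 5 is a primitive root.
So 5 is the smallest generator of (Z/73Z)^×.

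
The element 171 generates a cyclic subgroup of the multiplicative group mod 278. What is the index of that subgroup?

1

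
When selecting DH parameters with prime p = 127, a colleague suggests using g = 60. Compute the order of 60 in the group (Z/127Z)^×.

63

The order of 60 must divide φ(127) = 127 − 1 = 126 = 2 · 3^2 · 7.
Divisors of 126: 1, 2, 3, 6, 7, 9, 14, 18, 21, 42, 63, 126.
Evaluate successive powers at the divisors of 126:
60^1 ≡ 60
60^2 ≡ 44
60^3 ≡ 100
60^6 ≡ 94
60^7 ≡ 52
60^9 ≡ 2
60^14 ≡ 37
60^18 ≡ 4
60^21 ≡ 19
60^42 ≡ 107
60^63 ≡ 1
Therefore the multiplicative order of 60 modulo 127 is 63.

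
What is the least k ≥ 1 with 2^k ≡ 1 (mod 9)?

The order of 2 must divide φ(9) = φ(3^2) = 3·(3−1) = 6 = 2 · 3.
Divisors of 6: 1, 2, 3, 6.
Check 2^d mod 9 for each divisor in increasing order:
2^1 ≡ 2 (mod 9)
2^2 ≡ 4 (mod 9)
2^3 ≡ 8 (mod 9)
2^6 ≡ 1 (mod 9) ✓
The smallest such exponent is 6, so the order of 2 is 6.

6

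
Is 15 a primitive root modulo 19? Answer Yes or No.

φ(19) = 19 − 1 = 18 = 2 · 3^2.
An element g generates (Z/19Z)^× iff g^(18/q) ≢ 1 (mod 19) for each prime q ∈ {2, 3}.
15^9 ≡ 18 (mod 19)  [q = 2: ≢ 1 ✓]
15^6 ≡ 11 (mod 19)  [q = 3: ≢ 1 ✓]
All checks pass, so 15 has order 18 and is a primitive root modulo 19.

Yes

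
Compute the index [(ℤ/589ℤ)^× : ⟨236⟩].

Since 236 ∈ (Z/589Z)^×, its order divides φ(589) = φ(19·31) = (19−1)·(31−1) = 18·30 = 540 = 2^2 · 3^3 · 5.
Divisors of 540: 1, 2, 3, 4, 5, 6, 9, 10, 12, 15, 18, 20, 27, 30, 36, 45, 54, 60, 90, 108, 135, 180, 270, 540.
Check 236^d mod 589 for each divisor in increasing order:
236^1 ≡ 236 (mod 589)
236^2 ≡ 330 (mod 589)
236^3 ≡ 132 (mod 589)
236^4 ≡ 524 (mod 589)
236^5 ≡ 563 (mod 589)
236^6 ≡ 343 (mod 589)
236^9 ≡ 512 (mod 589)
236^10 ≡ 87 (mod 589)
236^12 ≡ 438 (mod 589)
236^15 ≡ 94 (mod 589)
236^18 ≡ 39 (mod 589)
236^20 ≡ 501 (mod 589)
236^27 ≡ 531 (mod 589)
236^30 ≡ 1 (mod 589) ✓
So ord_589(236) = 30, hence |⟨236⟩| = 30.
The index is φ(589) / ord(236) = 540 / 30 = 18.

18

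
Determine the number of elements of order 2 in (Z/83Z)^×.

1

φ(83) = 83 − 1 = 82 = 2 · 41.
Since (Z/83Z)^× is cyclic of order 82, the number of elements of order d is φ(d) when d | 82 and 0 otherwise.
2 | 82, and φ(2) = 2 − 1 = 1.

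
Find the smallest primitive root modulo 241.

7

φ(241) = 241 − 1 = 240 = 2^4 · 3 · 5.
Test candidates g = 2, 3, … against the prime factors q ∈ {2, 3, 5} of φ(241): g is a generator iff g^(240/q) ≢ 1 for every such q.
g = 2: 2^120 ≡ 1 — hits 1, so not a primitive root.
g = 3: 3^120 ≡ 1 — hits 1, so not a primitive root.
g = 4: 4^120 ≡ 1 — hits 1, so not a primitive root.
g = 5: 5^120 ≡ 1 — hits 1, so not a primitive root.
g = 6: 6^120 ≡ 1 — hits 1, so not a primitive root.
g = 7: 7^120 ≡ 240; 7^80 ≡ 15; 7^48 ≡ 91 — none is 1, so 7 is a primitive root.
The smallest primitive root modulo 241 is 7.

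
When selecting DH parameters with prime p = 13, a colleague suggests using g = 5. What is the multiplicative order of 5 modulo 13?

ord(5) | φ(13) = 13 − 1 = 12 = 2^2 · 3.
Divisors of 12: 1, 2, 3, 4, 6, 12.
Test each divisor d:
5^1 ≡ 5 (mod 13)
5^2 ≡ 12 (mod 13)
5^3 ≡ 8 (mod 13)
5^4 ≡ 1 (mod 13) ✓
So ord_13(5) = 4.

4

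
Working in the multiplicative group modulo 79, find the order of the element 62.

ord(62) | φ(79) = 79 − 1 = 78 = 2 · 3 · 13.
Divisors of 78: 1, 2, 3, 6, 13, 26, 39, 78.
Check 62^d mod 79 for each divisor in increasing order:
62^1 ≡ 62
62^2 ≡ 52
62^3 ≡ 64
62^6 ≡ 67
62^13 ≡ 1
Therefore the multiplicative order of 62 modulo 79 is 13.

13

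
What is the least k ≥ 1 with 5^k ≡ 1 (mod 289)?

272

ord(5) | φ(289) = φ(17^2) = 17·(17−1) = 272 = 2^4 · 17.
Divisors of 272: 1, 2, 4, 8, 16, 17, 34, 68, 136, 272.
Test each divisor d:
5^1 ≡ 5 (mod 289)
5^2 ≡ 25 (mod 289)
5^4 ≡ 47 (mod 289)
5^8 ≡ 186 (mod 289)
5^16 ≡ 205 (mod 289)
5^17 ≡ 158 (mod 289)
5^34 ≡ 110 (mod 289)
5^68 ≡ 251 (mod 289)
5^136 ≡ 288 (mod 289)
5^272 ≡ 1 (mod 289) ✓
The smallest such exponent is 272, so the order of 5 is 272.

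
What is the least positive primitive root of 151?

6

φ(151) = 151 − 1 = 150 = 2 · 3 · 5^2.
Test candidates g = 2, 3, … against the prime factors q ∈ {2, 3, 5} of φ(151): g is a generator iff g^(150/q) ≢ 1 for every such q.
g = 2: 2^75 ≡ 1 — hits 1, so not a primitive root.
g = 3: 3^75 ≡ 150; 3^50 ≡ 1 — hits 1, so not a primitive root.
g = 4: 4^75 ≡ 1 — hits 1, so not a primitive root.
g = 5: 5^75 ≡ 1 — hits 1, so not a primitive root.
g = 6: 6^75 ≡ 150; 6^50 ≡ 32; 6^30 ≡ 59 — none is 1, so 6 is a primitive root.
Hence the least primitive root of 151 is 6.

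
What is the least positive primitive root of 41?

6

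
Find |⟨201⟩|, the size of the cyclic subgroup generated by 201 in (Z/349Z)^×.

174

The order of 201 must divide φ(349) = 349 − 1 = 348 = 2^2 · 3 · 29.
Divisors of 348: 1, 2, 3, 4, 6, 12, 29, 58, 87, 116, 174, 348.
Test each divisor d:
201^1 ≡ 201 (mod 349)
201^2 ≡ 266 (mod 349)
201^3 ≡ 69 (mod 349)
201^4 ≡ 258 (mod 349)
201^6 ≡ 224 (mod 349)
201^12 ≡ 269 (mod 349)
201^29 ≡ 227 (mod 349)
201^58 ≡ 226 (mod 349)
201^87 ≡ 348 (mod 349)
201^116 ≡ 122 (mod 349)
201^174 ≡ 1 (mod 349) ✓
Therefore the multiplicative order of 201 modulo 349 is 174.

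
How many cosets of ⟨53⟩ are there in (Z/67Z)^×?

3

ord(53) | φ(67) = 67 − 1 = 66 = 2 · 3 · 11.
Divisors of 66: 1, 2, 3, 6, 11, 22, 33, 66.
Check 53^d mod 67 for each divisor in increasing order:
53^1 ≡ 53 (mod 67)
53^2 ≡ 62 (mod 67)
53^3 ≡ 3 (mod 67)
53^6 ≡ 9 (mod 67)
53^11 ≡ 66 (mod 67)
53^22 ≡ 1 (mod 67) ✓
Thus |⟨53⟩| = ord(53) = 22.
[(Z/67Z)^× : ⟨53⟩] = 66/22 = 3.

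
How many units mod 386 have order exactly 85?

φ(386) = φ(2)·φ(193) = 1·192 = 192 = 2^6 · 3.
Since (Z/386Z)^× is cyclic of order 192, the number of elements of order d is φ(d) when d | 192 and 0 otherwise.
Here 192 is not a multiple of 85, so there are no elements of order 85.

0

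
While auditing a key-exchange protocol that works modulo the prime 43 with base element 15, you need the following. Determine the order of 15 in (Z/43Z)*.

ord(15) | φ(43) = 43 − 1 = 42 = 2 · 3 · 7.
Divisors of 42: 1, 2, 3, 6, 7, 14, 21, 42.
Check 15^d mod 43 for each divisor in increasing order:
15^1 ≡ 15
15^2 ≡ 10
15^3 ≡ 21
15^6 ≡ 11
15^7 ≡ 36
15^14 ≡ 6
15^21 ≡ 1
Hence ord(15) = 21.

21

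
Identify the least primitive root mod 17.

3

φ(17) = 17 − 1 = 16 = 2^4.
Test candidates g = 2, 3, … against the prime factors q ∈ {2} of φ(17): g is a generator iff g^(16/q) ≢ 1 for every such q.
g = 2: 2^8 ≡ 1 — hits 1, so not a primitive root.
g = 3: 3^8 ≡ 16 — none is 1, so 3 is a primitive root.
The smallest primitive root modulo 17 is 3.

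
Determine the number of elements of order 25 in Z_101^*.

20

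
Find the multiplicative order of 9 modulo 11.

The order of 9 must divide φ(11) = 11 − 1 = 10 = 2 · 5.
Divisors of 10: 1, 2, 5, 10.
Compute 9^d (mod 11) for the divisors d until we hit 1:
9^1 ≡ 9
9^2 ≡ 4
9^5 ≡ 1
Therefore the multiplicative order of 9 modulo 11 is 5.

5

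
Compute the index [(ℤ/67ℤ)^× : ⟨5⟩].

3

ord(5) | φ(67) = 67 − 1 = 66 = 2 · 3 · 11.
Divisors of 66: 1, 2, 3, 6, 11, 22, 33, 66.
Test each divisor d:
5^1 ≡ 5 (mod 67)
5^2 ≡ 25 (mod 67)
5^3 ≡ 58 (mod 67)
5^6 ≡ 14 (mod 67)
5^11 ≡ 66 (mod 67)
5^22 ≡ 1 (mod 67) ✓
The order of 5 is 22, so the subgroup it generates has 22 elements.
The index is φ(67) / ord(5) = 66 / 22 = 3.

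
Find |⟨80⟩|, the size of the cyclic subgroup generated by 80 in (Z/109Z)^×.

27

Since 80 ∈ (Z/109Z)^×, its order divides φ(109) = 109 − 1 = 108 = 2^2 · 3^3.
Divisors of 108: 1, 2, 3, 4, 6, 9, 12, 18, 27, 36, 54, 108.
Check 80^d mod 109 for each divisor in increasing order:
80^1 ≡ 80 (mod 109)
80^2 ≡ 78 (mod 109)
80^3 ≡ 27 (mod 109)
80^4 ≡ 89 (mod 109)
80^6 ≡ 75 (mod 109)
80^9 ≡ 63 (mod 109)
80^12 ≡ 66 (mod 109)
80^18 ≡ 45 (mod 109)
80^27 ≡ 1 (mod 109) ✓
So ord_109(80) = 27.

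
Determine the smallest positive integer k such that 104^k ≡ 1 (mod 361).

171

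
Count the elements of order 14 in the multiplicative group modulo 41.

0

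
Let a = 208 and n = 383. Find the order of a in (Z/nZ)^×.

382

ord(208) | φ(383) = 383 − 1 = 382 = 2 · 191.
Divisors of 382: 1, 2, 191, 382.
Test each divisor d:
208^1 ≡ 208 (mod 383)
208^2 ≡ 368 (mod 383)
208^191 ≡ 382 (mod 383)
208^382 ≡ 1 (mod 383) ✓
Therefore the multiplicative order of 208 modulo 383 is 382.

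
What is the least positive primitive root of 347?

φ(347) = 347 − 1 = 346 = 2 · 173.
Test candidates g = 2, 3, … against the prime factors q ∈ {2, 173} of φ(347): g is a generator iff g^(346/q) ≢ 1 for every such q.
g = 2: 2^173 ≡ 346; 2^2 ≡ 4 — none is 1, so 2 is a primitive root.
The smallest primitive root modulo 347 is 2.

2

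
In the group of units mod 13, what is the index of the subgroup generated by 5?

3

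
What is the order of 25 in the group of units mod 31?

3

The order of 25 must divide φ(31) = 31 − 1 = 30 = 2 · 3 · 5.
Divisors of 30: 1, 2, 3, 5, 6, 10, 15, 30.
Compute 25^d (mod 31) for the divisors d until we hit 1:
25^1 ≡ 25
25^2 ≡ 5
25^3 ≡ 1
The smallest such exponent is 3, so the order of 25 is 3.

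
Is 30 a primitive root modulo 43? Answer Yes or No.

Yes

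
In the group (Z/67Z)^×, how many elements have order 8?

0

φ(67) = 67 − 1 = 66 = 2 · 3 · 11.
(Z/67Z)^× is cyclic (|G| = 66); a cyclic group of order m has exactly φ(d) elements of each order d | m, and none otherwise.
Since 8 ∤ 66, the count is 0.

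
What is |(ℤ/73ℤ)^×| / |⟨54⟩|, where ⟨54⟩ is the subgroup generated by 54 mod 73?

2

ord(54) | φ(73) = 73 − 1 = 72 = 2^3 · 3^2.
Divisors of 72: 1, 2, 3, 4, 6, 8, 9, 12, 18, 24, 36, 72.
Check 54^d mod 73 for each divisor in increasing order:
54^1 ≡ 54 (mod 73)
54^2 ≡ 69 (mod 73)
54^3 ≡ 3 (mod 73)
54^4 ≡ 16 (mod 73)
54^6 ≡ 9 (mod 73)
54^8 ≡ 37 (mod 73)
54^9 ≡ 27 (mod 73)
54^12 ≡ 8 (mod 73)
54^18 ≡ 72 (mod 73)
54^24 ≡ 64 (mod 73)
54^36 ≡ 1 (mod 73) ✓
The order of 54 is 36, so the subgroup it generates has 36 elements.
Index = |(Z/73Z)^×| / |⟨54⟩| = 72 / 36 = 2.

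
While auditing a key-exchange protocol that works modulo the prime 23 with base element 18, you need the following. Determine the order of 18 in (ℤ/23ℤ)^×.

By Lagrange's theorem, ord_23(18) divides φ(23) = 23 − 1 = 22 = 2 · 11.
Divisors of 22: 1, 2, 11, 22.
Evaluate successive powers at the divisors of 22:
18^1 ≡ 18
18^2 ≡ 2
18^11 ≡ 1
Hence ord(18) = 11.

11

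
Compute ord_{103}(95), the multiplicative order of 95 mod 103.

34

ord(95) | φ(103) = 103 − 1 = 102 = 2 · 3 · 17.
Divisors of 102: 1, 2, 3, 6, 17, 34, 51, 102.
Evaluate successive powers at the divisors of 102:
95^1 ≡ 95 (mod 103)
95^2 ≡ 64 (mod 103)
95^3 ≡ 3 (mod 103)
95^6 ≡ 9 (mod 103)
95^17 ≡ 102 (mod 103)
95^34 ≡ 1 (mod 103) ✓
Hence ord(95) = 34.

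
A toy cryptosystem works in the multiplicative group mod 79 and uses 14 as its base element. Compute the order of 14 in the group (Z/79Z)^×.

Since 14 ∈ (Z/79Z)^×, its order divides φ(79) = 79 − 1 = 78 = 2 · 3 · 13.
Divisors of 78: 1, 2, 3, 6, 13, 26, 39, 78.
Check 14^d mod 79 for each divisor in increasing order:
14^1 ≡ 14 (mod 79)
14^2 ≡ 38 (mod 79)
14^3 ≡ 58 (mod 79)
14^6 ≡ 46 (mod 79)
14^13 ≡ 78 (mod 79)
14^26 ≡ 1 (mod 79) ✓
Therefore the multiplicative order of 14 modulo 79 is 26.

26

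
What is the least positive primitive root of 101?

2

φ(101) = 101 − 1 = 100 = 2^2 · 5^2.
Test candidates g = 2, 3, … against the prime factors q ∈ {2, 5} of φ(101): g is a generator iff g^(100/q) ≢ 1 for every such q.
g = 2: 2^50 ≡ 100; 2^20 ≡ 95 — none is 1, so 2 is a primitive root.
So 2 is the smallest generator of (Z/101Z)^×.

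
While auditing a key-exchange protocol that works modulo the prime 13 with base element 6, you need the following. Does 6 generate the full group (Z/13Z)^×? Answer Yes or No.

φ(13) = 13 − 1 = 12 = 2^2 · 3.
It suffices to check that the order of 6 is not a proper divisor of 12: compute 6^(12/q) for q ∈ {2, 3}.
6^6 ≡ 12 (mod 13)  [q = 2: ≢ 1 ✓]
6^4 ≡ 9 (mod 13)  [q = 3: ≢ 1 ✓]
Every test exponent gives a nontrivial residue, hence 6 generates the full group.

Yes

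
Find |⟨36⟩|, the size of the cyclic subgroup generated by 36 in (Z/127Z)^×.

63

ord(36) | φ(127) = 127 − 1 = 126 = 2 · 3^2 · 7.
Divisors of 126: 1, 2, 3, 6, 7, 9, 14, 18, 21, 42, 63, 126.
Test each divisor d:
36^1 ≡ 36
36^2 ≡ 26
36^3 ≡ 47
36^6 ≡ 50
36^7 ≡ 22
36^9 ≡ 64
36^14 ≡ 103
36^18 ≡ 32
36^21 ≡ 107
36^42 ≡ 19
36^63 ≡ 1
The smallest such exponent is 63, so the order of 36 is 63.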